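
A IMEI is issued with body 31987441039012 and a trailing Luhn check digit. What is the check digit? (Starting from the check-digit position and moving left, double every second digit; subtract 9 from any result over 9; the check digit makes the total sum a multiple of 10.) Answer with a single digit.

Partial digits right→left: 2 1 0 9 3 0 1 4 4 7 8 9 1 3
Double every second digit counting from the check-digit position (so the 1st, 3rd, 5th, ... of the partial from the right).
  doubled (with −9 where >9): 4 0 6 2 8 7 2 → sum 29
  kept as-is: 1 9 0 4 7 9 3 → sum 33
Total = 29 + 33 = 62.
Check digit = (10 − (62 mod 10)) mod 10 = 8.

8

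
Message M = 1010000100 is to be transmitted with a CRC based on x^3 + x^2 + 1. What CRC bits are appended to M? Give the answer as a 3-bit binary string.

Append 3 zeros: 1010000100000. Divide by 1101 (XOR where the leading bit is 1):
  pos 0: 1010 XOR 1101 = 0111
  pos 1: 1110 XOR 1101 = 0011
  pos 3: 1100 XOR 1101 = 0001
  pos 6: 1100 XOR 1101 = 0001
  pos 9: 1000 XOR 1101 = 0101
Remainder (last 3 bits) = 101. This is the CRC / FCS.

101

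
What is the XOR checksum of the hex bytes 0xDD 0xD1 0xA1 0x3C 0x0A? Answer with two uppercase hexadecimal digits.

XOR the bytes together:
  start with 0xDD
  0xDD ⊕ 0xD1 = 0x0C
  0x0C ⊕ 0xA1 = 0xAD
  0xAD ⊕ 0x3C = 0x91
  0x91 ⊕ 0x0A = 0x9B

9B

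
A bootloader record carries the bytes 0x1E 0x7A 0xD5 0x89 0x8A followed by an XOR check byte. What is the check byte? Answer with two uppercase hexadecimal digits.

XOR the bytes together:
  start with 0x1E
  0x1E ⊕ 0x7A = 0x64
  0x64 ⊕ 0xD5 = 0xB1
  0xB1 ⊕ 0x89 = 0x38
  0x38 ⊕ 0x8A = 0xB2

B2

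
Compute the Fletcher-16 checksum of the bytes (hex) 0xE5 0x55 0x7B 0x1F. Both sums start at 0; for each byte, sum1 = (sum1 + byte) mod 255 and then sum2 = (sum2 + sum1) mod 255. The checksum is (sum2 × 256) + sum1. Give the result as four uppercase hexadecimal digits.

Running sums (mod 255):
  after byte 0 (0xE5): sum1=229, sum2=229
  after byte 1 (0x55): sum1=59, sum2=33
  after byte 2 (0x7B): sum1=182, sum2=215
  after byte 3 (0x1F): sum1=213, sum2=173
Checksum = sum2·256 + sum1 = 173·256 + 213 = 44501 = 0xADD5.

ADD5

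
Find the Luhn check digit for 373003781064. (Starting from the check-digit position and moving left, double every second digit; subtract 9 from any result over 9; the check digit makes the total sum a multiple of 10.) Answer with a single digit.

4

Partial digits right→left: 4 6 0 1 8 7 3 0 0 3 7 3
Double every second digit counting from the check-digit position (so the 1st, 3rd, 5th, ... of the partial from the right).
  doubled (with −9 where >9): 8 0 7 6 0 5 → sum 26
  kept as-is: 6 1 7 0 3 3 → sum 20
Total = 26 + 20 = 46.
Check digit = (10 − (46 mod 10)) mod 10 = 4.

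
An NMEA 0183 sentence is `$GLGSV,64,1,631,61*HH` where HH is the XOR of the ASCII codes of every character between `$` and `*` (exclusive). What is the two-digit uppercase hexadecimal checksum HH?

49

XOR the ASCII codes of the payload characters:
  'G' = 0x47 → acc = 0x47
  'L' = 0x4C → acc = 0x0B
  'G' = 0x47 → acc = 0x4C
  'S' = 0x53 → acc = 0x1F
  'V' = 0x56 → acc = 0x49
  ',' = 0x2C → acc = 0x65
  '6' = 0x36 → acc = 0x53
  '4' = 0x34 → acc = 0x67
  ',' = 0x2C → acc = 0x4B
  '1' = 0x31 → acc = 0x7A
  ',' = 0x2C → acc = 0x56
  '6' = 0x36 → acc = 0x60
  '3' = 0x33 → acc = 0x53
  '1' = 0x31 → acc = 0x62
  ',' = 0x2C → acc = 0x4E
  '6' = 0x36 → acc = 0x78
  '1' = 0x31 → acc = 0x49
Checksum = 0x49.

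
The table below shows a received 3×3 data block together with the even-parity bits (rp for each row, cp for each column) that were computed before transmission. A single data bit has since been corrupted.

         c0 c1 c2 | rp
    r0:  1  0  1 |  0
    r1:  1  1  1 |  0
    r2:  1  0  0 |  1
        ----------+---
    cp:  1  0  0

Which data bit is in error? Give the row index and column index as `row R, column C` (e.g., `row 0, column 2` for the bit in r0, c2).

Recompute each row's even parity and compare to rp:
  r0: data parity 0, sent rp 0 → ok
  r1: data parity 1, sent rp 0 → mismatch
  r2: data parity 1, sent rp 1 → ok
Recompute each column's even parity and compare to cp:
  c0: data parity 1, sent cp 1 → ok
  c1: data parity 1, sent cp 0 → mismatch
  c2: data parity 0, sent cp 0 → ok
Exactly one row (r1) and one column (c1) fail → the flipped bit is at their intersection.

row 1, column 1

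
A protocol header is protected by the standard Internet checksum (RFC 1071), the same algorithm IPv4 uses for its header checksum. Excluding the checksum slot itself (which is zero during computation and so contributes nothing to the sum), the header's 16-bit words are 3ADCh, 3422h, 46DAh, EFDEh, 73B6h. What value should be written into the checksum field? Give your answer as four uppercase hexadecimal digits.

E691

One's-complement addition (fold any carry out of bit 15 back into bit 0):
  0x3ADC + 0x3422 = 0x06EFE
  0x6EFE + 0x46DA = 0x0B5D8
  0xB5D8 + 0xEFDE = 0x1A5B6 → wrap carry → 0xA5B7
  0xA5B7 + 0x73B6 = 0x1196D → wrap carry → 0x196E
One's-complement sum = 0x196E.
Checksum = ~0x196E & 0xFFFF = 0xE691.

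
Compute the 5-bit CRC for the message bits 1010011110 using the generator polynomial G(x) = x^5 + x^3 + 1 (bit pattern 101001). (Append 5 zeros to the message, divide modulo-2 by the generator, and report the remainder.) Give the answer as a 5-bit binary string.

00101

Append 5 zeros: 101001111000000. Divide by 101001 (XOR where the leading bit is 1):
  pos 0: 101001 XOR 101001 = 000000
  pos 6: 111000 XOR 101001 = 010001
  pos 7: 100010 XOR 101001 = 001011
  pos 9: 101100 XOR 101001 = 000101
Remainder (last 5 bits) = 00101. This is the CRC / FCS.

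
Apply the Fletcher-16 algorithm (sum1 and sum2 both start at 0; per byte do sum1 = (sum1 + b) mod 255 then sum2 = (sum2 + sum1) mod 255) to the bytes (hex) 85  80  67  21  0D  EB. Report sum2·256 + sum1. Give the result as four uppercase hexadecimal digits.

Running sums (mod 255):
  after byte 0 (85): sum1=133, sum2=133
  after byte 1 (80): sum1=6, sum2=139
  after byte 2 (67): sum1=109, sum2=248
  after byte 3 (21): sum1=142, sum2=135
  after byte 4 (0D): sum1=155, sum2=35
  after byte 5 (EB): sum1=135, sum2=170
Checksum = sum2·256 + sum1 = 170·256 + 135 = 43655 = 0xAA87.

AA87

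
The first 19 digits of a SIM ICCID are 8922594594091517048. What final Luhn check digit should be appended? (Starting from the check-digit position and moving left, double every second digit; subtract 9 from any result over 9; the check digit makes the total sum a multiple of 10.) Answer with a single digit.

6

Partial digits right→left: 8 4 0 7 1 5 1 9 0 4 9 5 4 9 5 2 2 9 8
Double every second digit counting from the check-digit position (so the 1st, 3rd, 5th, ... of the partial from the right).
  doubled (with −9 where >9): 7 0 2 2 0 9 8 1 4 7 → sum 40
  kept as-is: 4 7 5 9 4 5 9 2 9 → sum 54
Total = 40 + 54 = 94.
Check digit = (10 − (94 mod 10)) mod 10 = 6.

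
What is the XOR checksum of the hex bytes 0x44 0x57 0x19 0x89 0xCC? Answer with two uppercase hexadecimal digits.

XOR the bytes together:
  start with 0x44
  0x44 ⊕ 0x57 = 0x13
  0x13 ⊕ 0x19 = 0x0A
  0x0A ⊕ 0x89 = 0x83
  0x83 ⊕ 0xCC = 0x4F

4F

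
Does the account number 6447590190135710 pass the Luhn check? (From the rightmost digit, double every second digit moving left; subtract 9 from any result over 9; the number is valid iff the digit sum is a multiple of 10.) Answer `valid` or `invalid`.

invalid

From the right, keep odd positions and double even positions (subtract 9 from any doubled value over 9):
  doubled (positions 2,4,...): 2 1 2 9 0 1 8 3 → sum 26
  kept (positions 1,3,...): 0 7 3 0 1 9 7 4 → sum 31
Total = 57.
57 mod 10 = 7, so the number is invalid.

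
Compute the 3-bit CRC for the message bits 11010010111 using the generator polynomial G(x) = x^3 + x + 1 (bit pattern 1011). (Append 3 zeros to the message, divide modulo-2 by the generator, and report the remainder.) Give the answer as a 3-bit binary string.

Append 3 zeros: 11010010111000. Divide by 1011 (XOR where the leading bit is 1):
  pos 0: 1101 XOR 1011 = 0110
  pos 1: 1100 XOR 1011 = 0111
  pos 2: 1110 XOR 1011 = 0101
  pos 3: 1011 XOR 1011 = 0000
  pos 8: 1110 XOR 1011 = 0101
  pos 9: 1010 XOR 1011 = 0001
Remainder (last 3 bits) = 010. This is the CRC / FCS.

010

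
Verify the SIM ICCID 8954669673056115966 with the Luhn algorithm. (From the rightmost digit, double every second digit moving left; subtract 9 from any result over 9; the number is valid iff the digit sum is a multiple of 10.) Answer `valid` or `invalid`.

invalid

From the right, keep odd positions and double even positions (subtract 9 from any doubled value over 9):
  doubled (positions 2,4,...): 3 1 2 1 6 3 3 8 9 → sum 36
  kept (positions 1,3,...): 6 9 1 6 0 7 9 6 5 8 → sum 57
Total = 93.
93 mod 10 = 3, so the number is invalid.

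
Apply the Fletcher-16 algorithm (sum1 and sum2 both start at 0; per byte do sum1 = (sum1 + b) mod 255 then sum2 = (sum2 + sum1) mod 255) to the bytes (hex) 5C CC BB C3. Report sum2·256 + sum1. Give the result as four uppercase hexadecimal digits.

Running sums (mod 255):
  after byte 0 (5C): sum1=92, sum2=92
  after byte 1 (CC): sum1=41, sum2=133
  after byte 2 (BB): sum1=228, sum2=106
  after byte 3 (C3): sum1=168, sum2=19
Checksum = sum2·256 + sum1 = 19·256 + 168 = 5032 = 0x13A8.

13A8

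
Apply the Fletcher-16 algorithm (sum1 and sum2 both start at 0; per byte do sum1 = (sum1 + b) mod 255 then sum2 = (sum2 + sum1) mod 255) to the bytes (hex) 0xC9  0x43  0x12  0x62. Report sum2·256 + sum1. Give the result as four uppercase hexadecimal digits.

Running sums (mod 255):
  after byte 0 (0xC9): sum1=201, sum2=201
  after byte 1 (0x43): sum1=13, sum2=214
  after byte 2 (0x12): sum1=31, sum2=245
  after byte 3 (0x62): sum1=129, sum2=119
Checksum = sum2·256 + sum1 = 119·256 + 129 = 30593 = 0x7781.

7781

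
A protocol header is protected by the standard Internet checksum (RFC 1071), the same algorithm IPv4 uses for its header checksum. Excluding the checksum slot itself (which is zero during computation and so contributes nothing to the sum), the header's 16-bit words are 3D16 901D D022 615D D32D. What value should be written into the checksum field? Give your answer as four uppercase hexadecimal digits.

2E1E

One's-complement addition (fold any carry out of bit 15 back into bit 0):
  0x3D16 + 0x901D = 0x0CD33
  0xCD33 + 0xD022 = 0x19D55 → wrap carry → 0x9D56
  0x9D56 + 0x615D = 0x0FEB3
  0xFEB3 + 0xD32D = 0x1D1E0 → wrap carry → 0xD1E1
One's-complement sum = 0xD1E1.
Checksum = ~0xD1E1 & 0xFFFF = 0x2E1E.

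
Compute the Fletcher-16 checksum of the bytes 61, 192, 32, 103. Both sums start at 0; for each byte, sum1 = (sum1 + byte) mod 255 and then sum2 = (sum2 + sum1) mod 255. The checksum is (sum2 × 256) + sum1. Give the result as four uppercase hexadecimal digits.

Running sums (mod 255):
  after byte 0 (61): sum1=61, sum2=61
  after byte 1 (192): sum1=253, sum2=59
  after byte 2 (32): sum1=30, sum2=89
  after byte 3 (103): sum1=133, sum2=222
Checksum = sum2·256 + sum1 = 222·256 + 133 = 56965 = 0xDE85.

DE85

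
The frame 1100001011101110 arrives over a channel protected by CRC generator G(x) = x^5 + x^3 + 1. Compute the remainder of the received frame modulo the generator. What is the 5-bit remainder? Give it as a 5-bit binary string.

Modulo-2 division of 1100001011101110 by 101001:
  pos 0: 110000 XOR 101001 = 011001
  pos 1: 110011 XOR 101001 = 011010
  pos 2: 110100 XOR 101001 = 011101
  pos 3: 111011 XOR 101001 = 010010
  pos 4: 100101 XOR 101001 = 001100
  pos 6: 110010 XOR 101001 = 011011
  pos 7: 110111 XOR 101001 = 011110
  pos 8: 111101 XOR 101001 = 010100
  pos 9: 101001 XOR 101001 = 000000
Remainder = 00000 (zero — the frame passes the CRC check).

00000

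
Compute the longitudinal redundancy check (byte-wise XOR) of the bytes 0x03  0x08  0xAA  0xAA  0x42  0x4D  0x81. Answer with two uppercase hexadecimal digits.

XOR the bytes together:
  start with 0x03
  0x03 ⊕ 0x08 = 0x0B
  0x0B ⊕ 0xAA = 0xA1
  0xA1 ⊕ 0xAA = 0x0B
  0x0B ⊕ 0x42 = 0x49
  0x49 ⊕ 0x4D = 0x04
  0x04 ⊕ 0x81 = 0x85

85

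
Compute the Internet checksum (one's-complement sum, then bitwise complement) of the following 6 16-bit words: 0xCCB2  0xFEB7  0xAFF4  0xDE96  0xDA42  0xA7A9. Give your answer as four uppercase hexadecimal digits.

One's-complement addition (fold any carry out of bit 15 back into bit 0):
  0xCCB2 + 0xFEB7 = 0x1CB69 → wrap carry → 0xCB6A
  0xCB6A + 0xAFF4 = 0x17B5E → wrap carry → 0x7B5F
  0x7B5F + 0xDE96 = 0x159F5 → wrap carry → 0x59F6
  0x59F6 + 0xDA42 = 0x13438 → wrap carry → 0x3439
  0x3439 + 0xA7A9 = 0x0DBE2
One's-complement sum = 0xDBE2.
Checksum = ~0xDBE2 & 0xFFFF = 0x241D.

241D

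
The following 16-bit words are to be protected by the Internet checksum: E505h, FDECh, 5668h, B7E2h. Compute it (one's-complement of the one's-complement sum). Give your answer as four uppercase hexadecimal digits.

0EC2

One's-complement addition (fold any carry out of bit 15 back into bit 0):
  0xE505 + 0xFDEC = 0x1E2F1 → wrap carry → 0xE2F2
  0xE2F2 + 0x5668 = 0x1395A → wrap carry → 0x395B
  0x395B + 0xB7E2 = 0x0F13D
One's-complement sum = 0xF13D.
Checksum = ~0xF13D & 0xFFFF = 0x0EC2.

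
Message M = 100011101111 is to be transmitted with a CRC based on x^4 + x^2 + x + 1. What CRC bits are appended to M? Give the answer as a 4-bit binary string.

Append 4 zeros: 1000111011110000. Divide by 10111 (XOR where the leading bit is 1):
  pos 0: 10001 XOR 10111 = 00110
  pos 2: 11011 XOR 10111 = 01100
  pos 3: 11000 XOR 10111 = 01111
  pos 4: 11111 XOR 10111 = 01000
  pos 5: 10001 XOR 10111 = 00110
  pos 7: 11011 XOR 10111 = 01100
  pos 8: 11000 XOR 10111 = 01111
  pos 9: 11110 XOR 10111 = 01001
  pos 10: 10010 XOR 10111 = 00101
Remainder (last 4 bits) = 1010. This is the CRC / FCS.

1010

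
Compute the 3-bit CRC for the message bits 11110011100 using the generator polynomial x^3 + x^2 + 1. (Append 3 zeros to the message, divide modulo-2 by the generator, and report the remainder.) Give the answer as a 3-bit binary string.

Append 3 zeros: 11110011100000. Divide by 1101 (XOR where the leading bit is 1):
  pos 0: 1111 XOR 1101 = 0010
  pos 2: 1000 XOR 1101 = 0101
  pos 3: 1011 XOR 1101 = 0110
  pos 4: 1101 XOR 1101 = 0000
  pos 8: 1000 XOR 1101 = 0101
  pos 9: 1010 XOR 1101 = 0111
  pos 10: 1110 XOR 1101 = 0011
Remainder (last 3 bits) = 011. This is the CRC / FCS.

011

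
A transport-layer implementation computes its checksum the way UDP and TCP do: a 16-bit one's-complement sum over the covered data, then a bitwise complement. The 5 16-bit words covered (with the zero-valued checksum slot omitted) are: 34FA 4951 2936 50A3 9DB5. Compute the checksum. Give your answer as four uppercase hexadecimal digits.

One's-complement addition (fold any carry out of bit 15 back into bit 0):
  0x34FA + 0x4951 = 0x07E4B
  0x7E4B + 0x2936 = 0x0A781
  0xA781 + 0x50A3 = 0x0F824
  0xF824 + 0x9DB5 = 0x195D9 → wrap carry → 0x95DA
One's-complement sum = 0x95DA.
Checksum = ~0x95DA & 0xFFFF = 0x6A25.

6A25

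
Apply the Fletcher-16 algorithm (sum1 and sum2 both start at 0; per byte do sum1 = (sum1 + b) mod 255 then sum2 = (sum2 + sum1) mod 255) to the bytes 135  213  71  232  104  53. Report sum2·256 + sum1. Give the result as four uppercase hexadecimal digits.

382B

Running sums (mod 255):
  after byte 0 (135): sum1=135, sum2=135
  after byte 1 (213): sum1=93, sum2=228
  after byte 2 (71): sum1=164, sum2=137
  after byte 3 (232): sum1=141, sum2=23
  after byte 4 (104): sum1=245, sum2=13
  after byte 5 (53): sum1=43, sum2=56
Checksum = sum2·256 + sum1 = 56·256 + 43 = 14379 = 0x382B.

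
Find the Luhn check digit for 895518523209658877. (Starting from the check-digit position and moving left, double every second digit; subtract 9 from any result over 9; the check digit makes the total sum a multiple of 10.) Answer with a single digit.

Partial digits right→left: 7 7 8 8 5 6 9 0 2 3 2 5 8 1 5 5 9 8
Double every second digit counting from the check-digit position (so the 1st, 3rd, 5th, ... of the partial from the right).
  doubled (with −9 where >9): 5 7 1 9 4 4 7 1 9 → sum 47
  kept as-is: 7 8 6 0 3 5 1 5 8 → sum 43
Total = 47 + 43 = 90.
Check digit = (10 − (90 mod 10)) mod 10 = 0.

0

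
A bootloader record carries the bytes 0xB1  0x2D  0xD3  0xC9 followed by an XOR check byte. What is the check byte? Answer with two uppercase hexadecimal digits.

86

XOR the bytes together:
  start with 0xB1
  0xB1 ⊕ 0x2D = 0x9C
  0x9C ⊕ 0xD3 = 0x4F
  0x4F ⊕ 0xC9 = 0x86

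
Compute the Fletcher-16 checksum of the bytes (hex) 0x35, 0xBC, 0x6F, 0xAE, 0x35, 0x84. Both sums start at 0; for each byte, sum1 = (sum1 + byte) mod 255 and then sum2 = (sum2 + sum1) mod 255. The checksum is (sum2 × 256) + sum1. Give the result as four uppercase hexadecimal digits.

A7C9

Running sums (mod 255):
  after byte 0 (0x35): sum1=53, sum2=53
  after byte 1 (0xBC): sum1=241, sum2=39
  after byte 2 (0x6F): sum1=97, sum2=136
  after byte 3 (0xAE): sum1=16, sum2=152
  after byte 4 (0x35): sum1=69, sum2=221
  after byte 5 (0x84): sum1=201, sum2=167
Checksum = sum2·256 + sum1 = 167·256 + 201 = 42953 = 0xA7C9.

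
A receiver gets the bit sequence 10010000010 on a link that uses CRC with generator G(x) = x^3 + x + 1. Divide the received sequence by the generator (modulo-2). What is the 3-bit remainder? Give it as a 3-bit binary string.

Modulo-2 division of 10010000010 by 1011:
  pos 0: 1001 XOR 1011 = 0010
  pos 2: 1000 XOR 1011 = 0011
  pos 4: 1100 XOR 1011 = 0111
  pos 5: 1110 XOR 1011 = 0101
  pos 6: 1011 XOR 1011 = 0000
Remainder = 000 (zero — the frame passes the CRC check).

000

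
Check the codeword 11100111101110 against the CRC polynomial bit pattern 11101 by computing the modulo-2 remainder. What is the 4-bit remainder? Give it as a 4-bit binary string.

Modulo-2 division of 11100111101110 by 11101:
  pos 0: 11100 XOR 11101 = 00001
  pos 4: 11111 XOR 11101 = 00010
  pos 7: 10011 XOR 11101 = 01110
  pos 8: 11101 XOR 11101 = 00000
Remainder = 0000 (zero — the frame passes the CRC check).

0000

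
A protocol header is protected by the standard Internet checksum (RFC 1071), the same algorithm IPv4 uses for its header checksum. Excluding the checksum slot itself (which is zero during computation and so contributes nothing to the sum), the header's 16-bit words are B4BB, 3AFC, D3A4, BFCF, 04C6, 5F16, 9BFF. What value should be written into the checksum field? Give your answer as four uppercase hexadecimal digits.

7CF7

One's-complement addition (fold any carry out of bit 15 back into bit 0):
  0xB4BB + 0x3AFC = 0x0EFB7
  0xEFB7 + 0xD3A4 = 0x1C35B → wrap carry → 0xC35C
  0xC35C + 0xBFCF = 0x1832B → wrap carry → 0x832C
  0x832C + 0x04C6 = 0x087F2
  0x87F2 + 0x5F16 = 0x0E708
  0xE708 + 0x9BFF = 0x18307 → wrap carry → 0x8308
One's-complement sum = 0x8308.
Checksum = ~0x8308 & 0xFFFF = 0x7CF7.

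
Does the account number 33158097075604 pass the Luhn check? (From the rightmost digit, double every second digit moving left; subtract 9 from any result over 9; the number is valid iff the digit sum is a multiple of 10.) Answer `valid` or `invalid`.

From the right, keep odd positions and double even positions (subtract 9 from any doubled value over 9):
  doubled (positions 2,4,...): 0 1 0 9 7 2 6 → sum 25
  kept (positions 1,3,...): 4 6 7 7 0 5 3 → sum 32
Total = 57.
57 mod 10 = 7, so the number is invalid.

invalid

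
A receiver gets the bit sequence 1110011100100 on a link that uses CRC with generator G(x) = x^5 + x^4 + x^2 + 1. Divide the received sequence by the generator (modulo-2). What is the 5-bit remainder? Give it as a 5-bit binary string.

Modulo-2 division of 1110011100100 by 110101:
  pos 0: 111001 XOR 110101 = 001100
  pos 2: 110011 XOR 110101 = 000110
  pos 5: 110001 XOR 110101 = 000100
Remainder = 10000 (nonzero — an error is detected).

10000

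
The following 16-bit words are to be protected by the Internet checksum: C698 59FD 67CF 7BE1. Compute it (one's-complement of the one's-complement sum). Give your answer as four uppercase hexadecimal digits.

One's-complement addition (fold any carry out of bit 15 back into bit 0):
  0xC698 + 0x59FD = 0x12095 → wrap carry → 0x2096
  0x2096 + 0x67CF = 0x08865
  0x8865 + 0x7BE1 = 0x10446 → wrap carry → 0x0447
One's-complement sum = 0x0447.
Checksum = ~0x0447 & 0xFFFF = 0xFBB8.

FBB8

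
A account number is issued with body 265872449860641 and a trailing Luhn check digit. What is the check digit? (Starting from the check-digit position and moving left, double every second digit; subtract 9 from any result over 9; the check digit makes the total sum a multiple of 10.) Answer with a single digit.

Partial digits right→left: 1 4 6 0 6 8 9 4 4 2 7 8 5 6 2
Double every second digit counting from the check-digit position (so the 1st, 3rd, 5th, ... of the partial from the right).
  doubled (with −9 where >9): 2 3 3 9 8 5 1 4 → sum 35
  kept as-is: 4 0 8 4 2 8 6 → sum 32
Total = 35 + 32 = 67.
Check digit = (10 − (67 mod 10)) mod 10 = 3.

3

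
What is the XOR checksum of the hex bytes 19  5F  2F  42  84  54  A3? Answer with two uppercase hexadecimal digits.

58

XOR the bytes together:
  start with 0x19
  0x19 ⊕ 0x5F = 0x46
  0x46 ⊕ 0x2F = 0x69
  0x69 ⊕ 0x42 = 0x2B
  0x2B ⊕ 0x84 = 0xAF
  0xAF ⊕ 0x54 = 0xFB
  0xFB ⊕ 0xA3 = 0x58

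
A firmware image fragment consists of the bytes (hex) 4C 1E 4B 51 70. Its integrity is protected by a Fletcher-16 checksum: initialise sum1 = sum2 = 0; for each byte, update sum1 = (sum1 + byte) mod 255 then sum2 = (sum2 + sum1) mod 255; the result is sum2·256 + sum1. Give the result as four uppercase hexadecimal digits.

EA77

Running sums (mod 255):
  after byte 0 (4C): sum1=76, sum2=76
  after byte 1 (1E): sum1=106, sum2=182
  after byte 2 (4B): sum1=181, sum2=108
  after byte 3 (51): sum1=7, sum2=115
  after byte 4 (70): sum1=119, sum2=234
Checksum = sum2·256 + sum1 = 234·256 + 119 = 60023 = 0xEA77.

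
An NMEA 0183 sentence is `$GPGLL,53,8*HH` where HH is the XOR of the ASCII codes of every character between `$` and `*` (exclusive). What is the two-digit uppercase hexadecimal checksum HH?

XOR the ASCII codes of the payload characters:
  'G' = 0x47 → acc = 0x47
  'P' = 0x50 → acc = 0x17
  'G' = 0x47 → acc = 0x50
  'L' = 0x4C → acc = 0x1C
  'L' = 0x4C → acc = 0x50
  ',' = 0x2C → acc = 0x7C
  '5' = 0x35 → acc = 0x49
  '3' = 0x33 → acc = 0x7A
  ',' = 0x2C → acc = 0x56
  '8' = 0x38 → acc = 0x6E
Checksum = 0x6E.

6E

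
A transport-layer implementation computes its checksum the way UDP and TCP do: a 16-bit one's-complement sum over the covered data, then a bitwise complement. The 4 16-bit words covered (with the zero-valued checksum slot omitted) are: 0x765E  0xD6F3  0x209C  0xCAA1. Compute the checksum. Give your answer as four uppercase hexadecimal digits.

C76F

One's-complement addition (fold any carry out of bit 15 back into bit 0):
  0x765E + 0xD6F3 = 0x14D51 → wrap carry → 0x4D52
  0x4D52 + 0x209C = 0x06DEE
  0x6DEE + 0xCAA1 = 0x1388F → wrap carry → 0x3890
One's-complement sum = 0x3890.
Checksum = ~0x3890 & 0xFFFF = 0xC76F.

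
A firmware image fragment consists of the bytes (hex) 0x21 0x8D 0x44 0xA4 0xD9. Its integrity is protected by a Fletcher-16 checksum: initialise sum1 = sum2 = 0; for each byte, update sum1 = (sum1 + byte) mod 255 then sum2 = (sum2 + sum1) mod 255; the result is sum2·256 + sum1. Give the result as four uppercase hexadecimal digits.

Running sums (mod 255):
  after byte 0 (0x21): sum1=33, sum2=33
  after byte 1 (0x8D): sum1=174, sum2=207
  after byte 2 (0x44): sum1=242, sum2=194
  after byte 3 (0xA4): sum1=151, sum2=90
  after byte 4 (0xD9): sum1=113, sum2=203
Checksum = sum2·256 + sum1 = 203·256 + 113 = 52081 = 0xCB71.

CB71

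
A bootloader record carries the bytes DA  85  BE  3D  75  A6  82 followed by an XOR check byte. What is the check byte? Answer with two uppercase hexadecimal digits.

8D

XOR the bytes together:
  start with 0xDA
  0xDA ⊕ 0x85 = 0x5F
  0x5F ⊕ 0xBE = 0xE1
  0xE1 ⊕ 0x3D = 0xDC
  0xDC ⊕ 0x75 = 0xA9
  0xA9 ⊕ 0xA6 = 0x0F
  0x0F ⊕ 0x82 = 0x8D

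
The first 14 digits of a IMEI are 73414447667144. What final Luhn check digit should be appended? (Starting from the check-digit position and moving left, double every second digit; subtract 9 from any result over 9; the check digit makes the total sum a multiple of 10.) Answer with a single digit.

Partial digits right→left: 4 4 1 7 6 6 7 4 4 4 1 4 3 7
Double every second digit counting from the check-digit position (so the 1st, 3rd, 5th, ... of the partial from the right).
  doubled (with −9 where >9): 8 2 3 5 8 2 6 → sum 34
  kept as-is: 4 7 6 4 4 4 7 → sum 36
Total = 34 + 36 = 70.
Check digit = (10 − (70 mod 10)) mod 10 = 0.

0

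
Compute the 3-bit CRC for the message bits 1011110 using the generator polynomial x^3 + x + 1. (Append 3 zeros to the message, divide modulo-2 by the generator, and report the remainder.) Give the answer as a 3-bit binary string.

Append 3 zeros: 1011110000. Divide by 1011 (XOR where the leading bit is 1):
  pos 0: 1011 XOR 1011 = 0000
  pos 4: 1100 XOR 1011 = 0111
  pos 5: 1110 XOR 1011 = 0101
  pos 6: 1010 XOR 1011 = 0001
Remainder (last 3 bits) = 001. This is the CRC / FCS.

001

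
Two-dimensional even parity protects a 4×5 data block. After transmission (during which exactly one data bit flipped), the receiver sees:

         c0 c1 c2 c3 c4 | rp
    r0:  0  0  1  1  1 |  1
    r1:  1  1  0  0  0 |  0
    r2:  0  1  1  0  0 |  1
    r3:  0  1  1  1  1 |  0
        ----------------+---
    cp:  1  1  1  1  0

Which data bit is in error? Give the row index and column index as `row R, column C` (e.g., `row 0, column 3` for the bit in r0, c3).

row 2, column 3

Recompute each row's even parity and compare to rp:
  r0: data parity 1, sent rp 1 → ok
  r1: data parity 0, sent rp 0 → ok
  r2: data parity 0, sent rp 1 → mismatch
  r3: data parity 0, sent rp 0 → ok
Recompute each column's even parity and compare to cp:
  c0: data parity 1, sent cp 1 → ok
  c1: data parity 1, sent cp 1 → ok
  c2: data parity 1, sent cp 1 → ok
  c3: data parity 0, sent cp 1 → mismatch
  c4: data parity 0, sent cp 0 → ok
Exactly one row (r2) and one column (c3) fail → the flipped bit is at their intersection.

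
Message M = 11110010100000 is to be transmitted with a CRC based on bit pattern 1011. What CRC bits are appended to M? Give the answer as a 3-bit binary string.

011

Append 3 zeros: 11110010100000000. Divide by 1011 (XOR where the leading bit is 1):
  pos 0: 1111 XOR 1011 = 0100
  pos 1: 1000 XOR 1011 = 0011
  pos 3: 1101 XOR 1011 = 0110
  pos 4: 1100 XOR 1011 = 0111
  pos 5: 1111 XOR 1011 = 0100
  pos 6: 1000 XOR 1011 = 0011
  pos 8: 1100 XOR 1011 = 0111
  pos 9: 1110 XOR 1011 = 0101
  pos 10: 1010 XOR 1011 = 0001
  pos 13: 1000 XOR 1011 = 0011
Remainder (last 3 bits) = 011. This is the CRC / FCS.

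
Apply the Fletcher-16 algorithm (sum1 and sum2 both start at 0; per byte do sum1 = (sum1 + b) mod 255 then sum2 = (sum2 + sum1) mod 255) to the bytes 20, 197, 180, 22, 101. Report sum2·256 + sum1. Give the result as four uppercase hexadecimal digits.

Running sums (mod 255):
  after byte 0 (20): sum1=20, sum2=20
  after byte 1 (197): sum1=217, sum2=237
  after byte 2 (180): sum1=142, sum2=124
  after byte 3 (22): sum1=164, sum2=33
  after byte 4 (101): sum1=10, sum2=43
Checksum = sum2·256 + sum1 = 43·256 + 10 = 11018 = 0x2B0A.

2B0A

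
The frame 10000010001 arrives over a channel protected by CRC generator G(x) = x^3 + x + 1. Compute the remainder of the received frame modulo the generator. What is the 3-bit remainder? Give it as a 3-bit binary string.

100

Modulo-2 division of 10000010001 by 1011:
  pos 0: 1000 XOR 1011 = 0011
  pos 2: 1100 XOR 1011 = 0111
  pos 3: 1111 XOR 1011 = 0100
  pos 4: 1000 XOR 1011 = 0011
  pos 6: 1100 XOR 1011 = 0111
  pos 7: 1111 XOR 1011 = 0100
Remainder = 100 (nonzero — an error is detected).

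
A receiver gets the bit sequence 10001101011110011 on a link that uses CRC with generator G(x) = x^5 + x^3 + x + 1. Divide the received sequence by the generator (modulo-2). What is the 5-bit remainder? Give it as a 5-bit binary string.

Modulo-2 division of 10001101011110011 by 101011:
  pos 0: 100011 XOR 101011 = 001000
  pos 2: 100001 XOR 101011 = 001010
  pos 4: 101001 XOR 101011 = 000010
  pos 8: 101110 XOR 101011 = 000101
  pos 11: 101011 XOR 101011 = 000000
Remainder = 00000 (zero — the frame passes the CRC check).

00000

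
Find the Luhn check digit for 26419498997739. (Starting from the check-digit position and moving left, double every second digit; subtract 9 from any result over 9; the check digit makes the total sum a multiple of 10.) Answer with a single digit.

4

Partial digits right→left: 9 3 7 7 9 9 8 9 4 9 1 4 6 2
Double every second digit counting from the check-digit position (so the 1st, 3rd, 5th, ... of the partial from the right).
  doubled (with −9 where >9): 9 5 9 7 8 2 3 → sum 43
  kept as-is: 3 7 9 9 9 4 2 → sum 43
Total = 43 + 43 = 86.
Check digit = (10 − (86 mod 10)) mod 10 = 4.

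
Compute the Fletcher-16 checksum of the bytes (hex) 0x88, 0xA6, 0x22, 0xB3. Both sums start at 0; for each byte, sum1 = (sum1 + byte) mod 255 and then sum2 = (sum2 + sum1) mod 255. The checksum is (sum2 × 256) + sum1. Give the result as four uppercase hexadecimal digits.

Running sums (mod 255):
  after byte 0 (0x88): sum1=136, sum2=136
  after byte 1 (0xA6): sum1=47, sum2=183
  after byte 2 (0x22): sum1=81, sum2=9
  after byte 3 (0xB3): sum1=5, sum2=14
Checksum = sum2·256 + sum1 = 14·256 + 5 = 3589 = 0x0E05.

0E05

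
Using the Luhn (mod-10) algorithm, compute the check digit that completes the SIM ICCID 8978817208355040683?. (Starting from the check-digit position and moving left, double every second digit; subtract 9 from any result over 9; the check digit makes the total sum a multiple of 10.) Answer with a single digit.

1

Partial digits right→left: 3 8 6 0 4 0 5 5 3 8 0 2 7 1 8 8 7 9 8
Double every second digit counting from the check-digit position (so the 1st, 3rd, 5th, ... of the partial from the right).
  doubled (with −9 where >9): 6 3 8 1 6 0 5 7 5 7 → sum 48
  kept as-is: 8 0 0 5 8 2 1 8 9 → sum 41
Total = 48 + 41 = 89.
Check digit = (10 − (89 mod 10)) mod 10 = 1.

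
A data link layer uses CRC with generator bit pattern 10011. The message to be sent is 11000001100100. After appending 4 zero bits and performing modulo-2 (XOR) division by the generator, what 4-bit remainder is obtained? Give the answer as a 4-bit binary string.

0111

Append 4 zeros: 110000011001000000. Divide by 10011 (XOR where the leading bit is 1):
  pos 0: 11000 XOR 10011 = 01011
  pos 1: 10110 XOR 10011 = 00101
  pos 3: 10101 XOR 10011 = 00110
  pos 5: 11010 XOR 10011 = 01001
  pos 6: 10010 XOR 10011 = 00001
  pos 10: 11000 XOR 10011 = 01011
  pos 11: 10110 XOR 10011 = 00101
  pos 13: 10100 XOR 10011 = 00111
Remainder (last 4 bits) = 0111. This is the CRC / FCS.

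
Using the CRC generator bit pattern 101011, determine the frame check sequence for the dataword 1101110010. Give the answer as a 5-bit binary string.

Append 5 zeros: 110111001000000. Divide by 101011 (XOR where the leading bit is 1):
  pos 0: 110111 XOR 101011 = 011100
  pos 1: 111000 XOR 101011 = 010011
  pos 2: 100110 XOR 101011 = 001101
  pos 4: 110110 XOR 101011 = 011101
  pos 5: 111010 XOR 101011 = 010001
  pos 6: 100010 XOR 101011 = 001001
  pos 8: 100100 XOR 101011 = 001111
Remainder (last 5 bits) = 11110. This is the CRC / FCS.

11110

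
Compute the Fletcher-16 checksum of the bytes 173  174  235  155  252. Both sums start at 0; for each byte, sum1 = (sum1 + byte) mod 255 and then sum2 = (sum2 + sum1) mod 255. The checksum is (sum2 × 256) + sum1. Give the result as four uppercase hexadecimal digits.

17E0

Running sums (mod 255):
  after byte 0 (173): sum1=173, sum2=173
  after byte 1 (174): sum1=92, sum2=10
  after byte 2 (235): sum1=72, sum2=82
  after byte 3 (155): sum1=227, sum2=54
  after byte 4 (252): sum1=224, sum2=23
Checksum = sum2·256 + sum1 = 23·256 + 224 = 6112 = 0x17E0.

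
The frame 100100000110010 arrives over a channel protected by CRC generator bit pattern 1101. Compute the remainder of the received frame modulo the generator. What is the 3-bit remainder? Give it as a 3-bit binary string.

Modulo-2 division of 100100000110010 by 1101:
  pos 0: 1001 XOR 1101 = 0100
  pos 1: 1000 XOR 1101 = 0101
  pos 2: 1010 XOR 1101 = 0111
  pos 3: 1110 XOR 1101 = 0011
  pos 5: 1100 XOR 1101 = 0001
  pos 8: 1110 XOR 1101 = 0011
  pos 10: 1101 XOR 1101 = 0000
Remainder = 000 (zero — the frame passes the CRC check).

000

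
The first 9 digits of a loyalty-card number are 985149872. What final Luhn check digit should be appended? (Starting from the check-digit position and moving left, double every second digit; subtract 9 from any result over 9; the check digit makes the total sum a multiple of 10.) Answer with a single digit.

Partial digits right→left: 2 7 8 9 4 1 5 8 9
Double every second digit counting from the check-digit position (so the 1st, 3rd, 5th, ... of the partial from the right).
  doubled (with −9 where >9): 4 7 8 1 9 → sum 29
  kept as-is: 7 9 1 8 → sum 25
Total = 29 + 25 = 54.
Check digit = (10 − (54 mod 10)) mod 10 = 6.

6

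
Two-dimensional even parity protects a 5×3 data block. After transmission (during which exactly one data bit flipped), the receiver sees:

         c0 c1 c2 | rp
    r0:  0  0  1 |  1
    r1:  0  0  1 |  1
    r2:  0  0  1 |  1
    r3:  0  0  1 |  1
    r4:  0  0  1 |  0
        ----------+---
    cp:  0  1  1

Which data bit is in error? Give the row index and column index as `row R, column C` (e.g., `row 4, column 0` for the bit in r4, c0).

row 4, column 1

Recompute each row's even parity and compare to rp:
  r0: data parity 1, sent rp 1 → ok
  r1: data parity 1, sent rp 1 → ok
  r2: data parity 1, sent rp 1 → ok
  r3: data parity 1, sent rp 1 → ok
  r4: data parity 1, sent rp 0 → mismatch
Recompute each column's even parity and compare to cp:
  c0: data parity 0, sent cp 0 → ok
  c1: data parity 0, sent cp 1 → mismatch
  c2: data parity 1, sent cp 1 → ok
Exactly one row (r4) and one column (c1) fail → the flipped bit is at their intersection.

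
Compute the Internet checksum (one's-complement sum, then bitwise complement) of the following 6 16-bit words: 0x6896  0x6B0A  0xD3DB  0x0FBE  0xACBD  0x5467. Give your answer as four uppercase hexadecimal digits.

47A0

One's-complement addition (fold any carry out of bit 15 back into bit 0):
  0x6896 + 0x6B0A = 0x0D3A0
  0xD3A0 + 0xD3DB = 0x1A77B → wrap carry → 0xA77C
  0xA77C + 0x0FBE = 0x0B73A
  0xB73A + 0xACBD = 0x163F7 → wrap carry → 0x63F8
  0x63F8 + 0x5467 = 0x0B85F
One's-complement sum = 0xB85F.
Checksum = ~0xB85F & 0xFFFF = 0x47A0.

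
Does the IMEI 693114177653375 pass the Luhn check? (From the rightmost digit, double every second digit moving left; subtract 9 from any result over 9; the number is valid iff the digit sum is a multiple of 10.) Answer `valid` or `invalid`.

invalid

From the right, keep odd positions and double even positions (subtract 9 from any doubled value over 9):
  doubled (positions 2,4,...): 5 6 3 5 8 2 9 → sum 38
  kept (positions 1,3,...): 5 3 5 7 1 1 3 6 → sum 31
Total = 69.
69 mod 10 = 9, so the number is invalid.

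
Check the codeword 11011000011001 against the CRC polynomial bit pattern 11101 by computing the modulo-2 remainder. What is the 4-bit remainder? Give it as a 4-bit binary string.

0001

Modulo-2 division of 11011000011001 by 11101:
  pos 0: 11011 XOR 11101 = 00110
  pos 2: 11000 XOR 11101 = 00101
  pos 4: 10100 XOR 11101 = 01001
  pos 5: 10011 XOR 11101 = 01110
  pos 6: 11101 XOR 11101 = 00000
Remainder = 0001 (nonzero — an error is detected).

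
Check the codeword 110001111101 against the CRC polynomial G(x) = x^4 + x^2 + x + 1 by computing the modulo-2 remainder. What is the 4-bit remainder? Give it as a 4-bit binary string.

Modulo-2 division of 110001111101 by 10111:
  pos 0: 11000 XOR 10111 = 01111
  pos 1: 11111 XOR 10111 = 01000
  pos 2: 10001 XOR 10111 = 00110
  pos 4: 11011 XOR 10111 = 01100
  pos 5: 11001 XOR 10111 = 01110
  pos 6: 11100 XOR 10111 = 01011
  pos 7: 10111 XOR 10111 = 00000
Remainder = 0000 (zero — the frame passes the CRC check).

0000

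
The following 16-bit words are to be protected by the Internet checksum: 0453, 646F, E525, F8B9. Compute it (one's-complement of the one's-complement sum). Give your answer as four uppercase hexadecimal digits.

One's-complement addition (fold any carry out of bit 15 back into bit 0):
  0x0453 + 0x646F = 0x068C2
  0x68C2 + 0xE525 = 0x14DE7 → wrap carry → 0x4DE8
  0x4DE8 + 0xF8B9 = 0x146A1 → wrap carry → 0x46A2
One's-complement sum = 0x46A2.
Checksum = ~0x46A2 & 0xFFFF = 0xB95D.

B95D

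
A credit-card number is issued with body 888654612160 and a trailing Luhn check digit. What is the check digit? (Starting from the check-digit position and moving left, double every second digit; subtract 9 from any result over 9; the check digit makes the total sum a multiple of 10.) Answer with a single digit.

Partial digits right→left: 0 6 1 2 1 6 4 5 6 8 8 8
Double every second digit counting from the check-digit position (so the 1st, 3rd, 5th, ... of the partial from the right).
  doubled (with −9 where >9): 0 2 2 8 3 7 → sum 22
  kept as-is: 6 2 6 5 8 8 → sum 35
Total = 22 + 35 = 57.
Check digit = (10 − (57 mod 10)) mod 10 = 3.

3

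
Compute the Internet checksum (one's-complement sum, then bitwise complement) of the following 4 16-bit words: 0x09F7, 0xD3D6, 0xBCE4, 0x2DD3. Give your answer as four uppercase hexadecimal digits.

377A

One's-complement addition (fold any carry out of bit 15 back into bit 0):
  0x09F7 + 0xD3D6 = 0x0DDCD
  0xDDCD + 0xBCE4 = 0x19AB1 → wrap carry → 0x9AB2
  0x9AB2 + 0x2DD3 = 0x0C885
One's-complement sum = 0xC885.
Checksum = ~0xC885 & 0xFFFF = 0x377A.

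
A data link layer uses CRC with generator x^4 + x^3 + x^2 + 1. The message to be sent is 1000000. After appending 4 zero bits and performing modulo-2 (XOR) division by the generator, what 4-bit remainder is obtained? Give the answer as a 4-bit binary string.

1000

Append 4 zeros: 10000000000. Divide by 11101 (XOR where the leading bit is 1):
  pos 0: 10000 XOR 11101 = 01101
  pos 1: 11010 XOR 11101 = 00111
  pos 3: 11100 XOR 11101 = 00001
Remainder (last 4 bits) = 1000. This is the CRC / FCS.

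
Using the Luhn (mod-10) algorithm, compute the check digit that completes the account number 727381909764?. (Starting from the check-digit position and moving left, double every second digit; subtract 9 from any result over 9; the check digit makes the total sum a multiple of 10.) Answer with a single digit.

Partial digits right→left: 4 6 7 9 0 9 1 8 3 7 2 7
Double every second digit counting from the check-digit position (so the 1st, 3rd, 5th, ... of the partial from the right).
  doubled (with −9 where >9): 8 5 0 2 6 4 → sum 25
  kept as-is: 6 9 9 8 7 7 → sum 46
Total = 25 + 46 = 71.
Check digit = (10 − (71 mod 10)) mod 10 = 9.

9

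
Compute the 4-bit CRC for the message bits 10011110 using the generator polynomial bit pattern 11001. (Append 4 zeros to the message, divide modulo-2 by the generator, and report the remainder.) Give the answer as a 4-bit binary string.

0000

Append 4 zeros: 100111100000. Divide by 11001 (XOR where the leading bit is 1):
  pos 0: 10011 XOR 11001 = 01010
  pos 1: 10101 XOR 11001 = 01100
  pos 2: 11001 XOR 11001 = 00000
Remainder (last 4 bits) = 0000. This is the CRC / FCS.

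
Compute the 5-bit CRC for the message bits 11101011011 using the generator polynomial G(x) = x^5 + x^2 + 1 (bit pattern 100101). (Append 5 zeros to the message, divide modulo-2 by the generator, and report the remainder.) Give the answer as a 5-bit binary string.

Append 5 zeros: 1110101101100000. Divide by 100101 (XOR where the leading bit is 1):
  pos 0: 111010 XOR 100101 = 011111
  pos 1: 111111 XOR 100101 = 011010
  pos 2: 110101 XOR 100101 = 010000
  pos 3: 100000 XOR 100101 = 000101
  pos 6: 101110 XOR 100101 = 001011
  pos 8: 101100 XOR 100101 = 001001
  pos 10: 100100 XOR 100101 = 000001
Remainder (last 5 bits) = 00001. This is the CRC / FCS.

00001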